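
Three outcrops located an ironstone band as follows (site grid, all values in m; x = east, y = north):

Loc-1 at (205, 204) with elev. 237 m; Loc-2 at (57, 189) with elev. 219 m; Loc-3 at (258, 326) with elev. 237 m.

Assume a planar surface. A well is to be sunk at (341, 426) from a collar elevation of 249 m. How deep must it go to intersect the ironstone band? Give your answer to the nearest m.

Two edge vectors: Loc-1→Loc-2 = (-148, -15, -18), Loc-1→Loc-3 = (53, 122, 0).
Normal n = (Loc-1→Loc-2) × (Loc-1→Loc-3) = (2196, -954, -17261).
So ∂z/∂x = −n_x/n_z = 0.12722 and ∂z/∂y = −n_y/n_z = −0.05527.
Intercept c from Loc-1: 237 − 26.08 + 11.27 = 222.19.
At (341, 426): z_contact = 43.4 − 23.5 + 222.19 = 242.0 m.
Depth below ground = 249 − 242.0 = 7 m.

7 m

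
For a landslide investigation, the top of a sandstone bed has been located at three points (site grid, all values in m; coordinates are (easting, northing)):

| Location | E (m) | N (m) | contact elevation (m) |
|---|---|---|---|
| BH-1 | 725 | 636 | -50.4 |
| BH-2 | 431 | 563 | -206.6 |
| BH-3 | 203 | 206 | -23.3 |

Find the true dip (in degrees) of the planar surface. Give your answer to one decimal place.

52.0°

Let the plane be z = a·E + b·N + c.
BH-2−BH-1: −294a − 73b = −156.2;  BH-3−BH-1: −522a − 430b = 27.1.
Solving gives a = 0.78294, b = −1.01347.
Gradient magnitude |∇z| = √(a² + b²) = √(0.61299 + 1.02713) = 1.28067.
True dip = arctan(1.28067) = 52.0°, dipping toward NW (azimuth ≈ 322°).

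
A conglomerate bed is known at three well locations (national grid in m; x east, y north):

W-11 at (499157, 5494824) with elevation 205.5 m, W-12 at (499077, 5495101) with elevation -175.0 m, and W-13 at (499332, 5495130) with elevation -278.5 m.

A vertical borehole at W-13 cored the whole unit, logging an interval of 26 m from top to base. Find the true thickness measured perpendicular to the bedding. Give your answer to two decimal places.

14.67 m

Let the plane be z = a·x + b·y + c.
W-12−W-11: −80a + 277b = −380.5;  W-13−W-11: 175a + 306b = −484.
Solving gives a = −0.24172, b = −1.44346.
|∇z| = √(a²+b²) = 1.46356, so dip δ = arctan(1.46356) = 55.66°.
True thickness = vertical thickness × cos δ = 26 × cos 55.66° = 14.67 m.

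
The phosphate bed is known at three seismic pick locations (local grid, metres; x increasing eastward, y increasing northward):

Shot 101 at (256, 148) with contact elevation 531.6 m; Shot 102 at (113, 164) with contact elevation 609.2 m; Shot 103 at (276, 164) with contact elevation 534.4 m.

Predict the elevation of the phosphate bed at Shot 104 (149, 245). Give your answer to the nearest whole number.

Two edge vectors: Shot 101→Shot 102 = (-143, 16, 77.6), Shot 101→Shot 103 = (20, 16, 2.8).
Normal n = (Shot 101→Shot 102) × (Shot 101→Shot 103) = (-1196.8, 1952.4, -2608).
So ∂z/∂x = −n_x/n_z = −0.45890 and ∂z/∂y = −n_y/n_z = 0.74862.
Intercept c from Shot 101: 531.6 + 117.48 − 110.80 = 538.28.
At (149, 245): z = −68.4 + 183.4 + 538.28 = 653.3 m.

653 m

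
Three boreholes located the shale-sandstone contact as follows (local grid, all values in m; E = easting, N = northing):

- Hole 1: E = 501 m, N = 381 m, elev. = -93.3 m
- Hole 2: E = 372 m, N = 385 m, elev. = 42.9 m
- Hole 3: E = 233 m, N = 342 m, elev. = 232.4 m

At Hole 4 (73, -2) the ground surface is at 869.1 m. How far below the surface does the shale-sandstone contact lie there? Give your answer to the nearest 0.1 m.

152.5 m

Let the plane be z = a·E + b·N + c.
Hole 2−Hole 1: −129a + 4b = 136.2;  Hole 3−Hole 1: −268a − 39b = 325.7.
Solving gives a = −1.08383, b = −0.90344.
Then c = -93.3 − a·501 − b·381 = 793.91.
At (73, -2): z_contact = −79.12 + 1.81 + 793.91 = 716.60 m.
Depth below ground = 869.1 − 716.60 = 152.5 m.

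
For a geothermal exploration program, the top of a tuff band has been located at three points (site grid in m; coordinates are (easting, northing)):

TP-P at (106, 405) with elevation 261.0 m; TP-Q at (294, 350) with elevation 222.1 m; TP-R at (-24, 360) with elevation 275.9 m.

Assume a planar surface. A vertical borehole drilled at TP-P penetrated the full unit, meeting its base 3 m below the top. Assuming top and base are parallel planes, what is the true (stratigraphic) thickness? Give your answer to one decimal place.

Two edge vectors: TP-P→TP-Q = (188, -55, -38.9), TP-P→TP-R = (-130, -45, 14.9).
Normal n = (TP-P→TP-Q) × (TP-P→TP-R) = (-2570, 2255.8, -15610).
So ∂z/∂E = −n_x/n_z = −0.16464 and ∂z/∂N = −n_y/n_z = 0.14451.
|∇z| = √(a²+b²) = 0.21906, so dip δ = arctan(0.21906) = 12.36°.
True thickness = vertical thickness × cos δ = 3 × cos 12.36° = 2.9 m.

2.9 m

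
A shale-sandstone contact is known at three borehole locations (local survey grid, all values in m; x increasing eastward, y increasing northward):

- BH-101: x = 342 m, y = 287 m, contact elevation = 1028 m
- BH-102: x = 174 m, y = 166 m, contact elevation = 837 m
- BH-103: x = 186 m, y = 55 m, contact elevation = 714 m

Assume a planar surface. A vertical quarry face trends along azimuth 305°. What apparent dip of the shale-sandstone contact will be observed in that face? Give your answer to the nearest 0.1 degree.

Let the plane be z = a·x + b·y + c.
BH-102−BH-101: −168a − 121b = −191;  BH-103−BH-101: −156a − 232b = −314.
Solving gives a = 0.31433, b = 1.14209.
Unit vector along 305° is (sin 305°, cos 305°) = (-0.8192, 0.5736).
Slope in that direction = a·(-0.8192) + b·(0.5736) = 0.39759.
Apparent dip = arctan|0.39759| = 21.7° (true dip is 49.8°, so apparent ≤ true as expected).

21.7°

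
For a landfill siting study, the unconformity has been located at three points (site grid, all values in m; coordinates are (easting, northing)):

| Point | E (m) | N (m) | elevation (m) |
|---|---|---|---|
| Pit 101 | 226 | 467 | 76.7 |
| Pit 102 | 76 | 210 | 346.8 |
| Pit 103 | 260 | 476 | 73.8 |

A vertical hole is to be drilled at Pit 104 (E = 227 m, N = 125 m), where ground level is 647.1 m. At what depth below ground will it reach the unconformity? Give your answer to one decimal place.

165.2 m

Let the plane be z = a·E + b·N + c.
Pit 102−Pit 101: −150a − 257b = 270.1;  Pit 103−Pit 101: 34a + 9b = −2.9.
Solving gives a = 0.22815, b = −1.18414.
Then c = 76.7 − a·226 − b·467 = 578.13.
At (227, 125): z_contact = 51.79 − 148.02 + 578.13 = 481.90 m.
Depth below ground = 647.1 − 481.90 = 165.2 m.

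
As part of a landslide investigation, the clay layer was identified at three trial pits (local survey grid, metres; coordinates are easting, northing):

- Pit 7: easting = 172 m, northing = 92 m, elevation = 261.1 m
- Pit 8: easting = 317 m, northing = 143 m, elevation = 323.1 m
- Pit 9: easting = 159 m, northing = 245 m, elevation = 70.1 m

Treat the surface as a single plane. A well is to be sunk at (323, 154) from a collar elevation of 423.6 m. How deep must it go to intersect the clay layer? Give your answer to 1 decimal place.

108.4 m

Two edge vectors: Pit 7→Pit 8 = (145, 51, 62), Pit 7→Pit 9 = (-13, 153, -191).
Normal n = (Pit 7→Pit 8) × (Pit 7→Pit 9) = (-19227, 26889, 22848).
So ∂z/∂easting = −n_x/n_z = 0.84152 and ∂z/∂northing = −n_y/n_z = −1.17686.
Intercept c from Pit 7: 261.1 − 144.74 + 108.27 = 224.63.
At (323, 154): z_contact = 271.81 − 181.24 + 224.63 = 315.20 m.
Depth below ground = 423.6 − 315.20 = 108.4 m.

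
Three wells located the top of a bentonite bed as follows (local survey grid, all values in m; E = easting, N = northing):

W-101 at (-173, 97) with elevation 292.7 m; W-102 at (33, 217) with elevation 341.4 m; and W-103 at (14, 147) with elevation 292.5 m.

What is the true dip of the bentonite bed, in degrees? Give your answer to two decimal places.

Two edge vectors: W-101→W-102 = (206, 120, 48.7), W-101→W-103 = (187, 50, -0.2).
Normal n = (W-101→W-102) × (W-101→W-103) = (-2459, 9148.1, -12140).
So ∂z/∂E = −n_x/n_z = −0.20255 and ∂z/∂N = −n_y/n_z = 0.75355.
Gradient magnitude |∇z| = √(a² + b²) = √(0.04103 + 0.56784) = 0.78030.
True dip = arctan(0.78030) = 37.96°, dipping toward SSE (azimuth ≈ 165°).

37.96°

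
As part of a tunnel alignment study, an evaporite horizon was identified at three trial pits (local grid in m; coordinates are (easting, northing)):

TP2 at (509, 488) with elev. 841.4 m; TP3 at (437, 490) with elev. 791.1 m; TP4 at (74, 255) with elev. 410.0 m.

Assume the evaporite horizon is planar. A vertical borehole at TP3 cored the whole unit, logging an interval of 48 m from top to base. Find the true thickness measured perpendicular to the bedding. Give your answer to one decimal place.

Let the plane be z = a·E + b·N + c.
TP3−TP2: −72a + 2b = −50.3;  TP4−TP2: −435a − 233b = −431.4.
Solving gives a = 0.71306, b = 0.52025.
|∇z| = √(a²+b²) = 0.88268, so dip δ = arctan(0.88268) = 41.43°.
True thickness = vertical thickness × cos δ = 48 × cos 41.43° = 36.0 m.

36.0 m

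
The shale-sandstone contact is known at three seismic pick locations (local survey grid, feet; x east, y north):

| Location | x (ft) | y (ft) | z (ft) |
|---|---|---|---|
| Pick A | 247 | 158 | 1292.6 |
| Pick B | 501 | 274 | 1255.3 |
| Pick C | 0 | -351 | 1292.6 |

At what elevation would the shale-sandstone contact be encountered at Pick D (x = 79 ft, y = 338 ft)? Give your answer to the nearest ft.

1341 ft

Two edge vectors: Pick A→Pick B = (254, 116, -37.3), Pick A→Pick C = (-247, -509, 0).
Normal n = (Pick A→Pick B) × (Pick A→Pick C) = (-18985.7, 9213.1, -100634).
So ∂z/∂x = −n_x/n_z = −0.18866 and ∂z/∂y = −n_y/n_z = 0.09155.
Intercept c from Pick A: 1292.6 + 46.60 − 14.46 = 1324.73.
At (79, 338): z = −14.9 + 30.9 + 1324.73 = 1340.8 ft.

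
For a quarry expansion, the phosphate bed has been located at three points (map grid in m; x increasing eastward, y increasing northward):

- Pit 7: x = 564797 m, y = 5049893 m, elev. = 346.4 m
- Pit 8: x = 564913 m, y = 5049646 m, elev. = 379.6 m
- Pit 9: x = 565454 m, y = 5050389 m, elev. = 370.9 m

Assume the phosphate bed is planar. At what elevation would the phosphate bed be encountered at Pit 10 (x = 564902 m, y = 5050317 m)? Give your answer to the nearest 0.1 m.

Let the plane be z = a·x + b·y + c.
Pit 8−Pit 7: 116a − 247b = 33.2;  Pit 9−Pit 7: 657a + 496b = 24.5.
Solving gives a = 0.102443873, b = −0.086301663.
Then c = 346.4 − a·564797 − b·5049893 = 378300.57.
At (564902, 5050317): z = 57870.7 − 435850.8 + 378300.57 = 320.6 m.

320.6 m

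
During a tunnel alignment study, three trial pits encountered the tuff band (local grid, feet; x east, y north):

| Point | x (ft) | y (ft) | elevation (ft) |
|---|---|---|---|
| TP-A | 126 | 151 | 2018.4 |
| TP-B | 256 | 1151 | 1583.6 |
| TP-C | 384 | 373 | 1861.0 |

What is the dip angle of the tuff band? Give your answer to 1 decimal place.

Two edge vectors: TP-A→TP-B = (130, 1000, -434.8), TP-A→TP-C = (258, 222, -157.4).
Normal n = (TP-A→TP-B) × (TP-A→TP-C) = (-60874.4, -91716.4, -229140).
So ∂z/∂x = −n_x/n_z = −0.26566 and ∂z/∂y = −n_y/n_z = −0.40026.
Gradient magnitude |∇z| = √(a² + b²) = √(0.07058 + 0.16021) = 0.48040.
True dip = arctan(0.48040) = 25.7°, dipping toward NNE (azimuth ≈ 034°).

25.7°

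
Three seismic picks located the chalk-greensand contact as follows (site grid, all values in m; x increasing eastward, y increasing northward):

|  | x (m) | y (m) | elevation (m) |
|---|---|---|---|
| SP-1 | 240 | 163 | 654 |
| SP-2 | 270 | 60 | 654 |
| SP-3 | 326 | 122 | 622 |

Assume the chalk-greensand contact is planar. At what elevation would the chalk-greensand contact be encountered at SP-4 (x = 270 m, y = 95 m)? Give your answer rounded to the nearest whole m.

650 m

Two edge vectors: SP-1→SP-2 = (30, -103, 0), SP-1→SP-3 = (86, -41, -32).
Normal n = (SP-1→SP-2) × (SP-1→SP-3) = (3296, 960, 7628).
So ∂z/∂x = −n_x/n_z = −0.43209 and ∂z/∂y = −n_y/n_z = −0.12585.
Intercept c from SP-1: 654 + 103.70 + 20.51 = 778.22.
At (270, 95): z = −116.7 − 12.0 + 778.22 = 649.6 m.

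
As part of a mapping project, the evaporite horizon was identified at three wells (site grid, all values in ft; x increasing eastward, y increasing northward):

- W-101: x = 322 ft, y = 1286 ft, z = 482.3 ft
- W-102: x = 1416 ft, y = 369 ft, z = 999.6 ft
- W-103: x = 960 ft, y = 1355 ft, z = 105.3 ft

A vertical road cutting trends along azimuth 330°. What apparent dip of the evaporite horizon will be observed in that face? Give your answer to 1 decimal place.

36.5°

Let the plane be z = a·x + b·y + c.
W-102−W-101: 1094a − 917b = 517.3;  W-103−W-101: 638a + 69b = −377.
Solving gives a = −0.46934, b = −1.12406.
Unit vector along 330° is (sin 330°, cos 330°) = (-0.5000, 0.8660).
Slope in that direction = a·(-0.5000) + b·(0.8660) = −0.73879.
Apparent dip = arctan|0.73879| = 36.5° (true dip is 50.6°, so apparent ≤ true as expected).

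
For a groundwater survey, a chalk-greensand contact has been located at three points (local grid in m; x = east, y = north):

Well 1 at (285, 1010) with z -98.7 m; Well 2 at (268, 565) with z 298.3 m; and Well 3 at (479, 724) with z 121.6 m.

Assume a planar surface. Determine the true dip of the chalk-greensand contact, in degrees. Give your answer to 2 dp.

42.04°

Let the plane be z = a·x + b·y + c.
Well 2−Well 1: −17a − 445b = 397;  Well 3−Well 1: 194a − 286b = 220.3.
Solving gives a = −0.17006, b = −0.88564.
Gradient magnitude |∇z| = √(a² + b²) = √(0.02892 + 0.78435) = 0.90182.
True dip = arctan(0.90182) = 42.04°, dipping toward N (azimuth ≈ 011°).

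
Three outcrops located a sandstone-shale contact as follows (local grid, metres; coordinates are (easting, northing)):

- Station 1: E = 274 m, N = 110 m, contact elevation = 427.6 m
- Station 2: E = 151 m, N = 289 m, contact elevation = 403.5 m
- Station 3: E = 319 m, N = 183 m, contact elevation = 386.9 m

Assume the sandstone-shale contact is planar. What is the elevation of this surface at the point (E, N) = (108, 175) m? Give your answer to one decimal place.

Two edge vectors: Station 1→Station 2 = (-123, 179, -24.1), Station 1→Station 3 = (45, 73, -40.7).
Normal n = (Station 1→Station 2) × (Station 1→Station 3) = (-5526, -6090.6, -17034).
So ∂z/∂E = −n_x/n_z = −0.32441 and ∂z/∂N = −n_y/n_z = −0.35756.
Intercept c from Station 1: 427.6 + 88.89 + 39.33 = 555.82.
At (108, 175): z = −35.0 − 62.6 + 555.82 = 458.2 m.

458.2 m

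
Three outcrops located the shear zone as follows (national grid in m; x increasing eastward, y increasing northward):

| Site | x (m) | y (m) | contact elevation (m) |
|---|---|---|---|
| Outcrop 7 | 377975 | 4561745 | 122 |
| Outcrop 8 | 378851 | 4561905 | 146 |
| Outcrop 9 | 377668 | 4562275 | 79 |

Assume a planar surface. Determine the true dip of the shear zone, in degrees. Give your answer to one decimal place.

4.0°

Two edge vectors: Outcrop 7→Outcrop 8 = (876, 160, 24), Outcrop 7→Outcrop 9 = (-307, 530, -43).
Normal n = (Outcrop 7→Outcrop 8) × (Outcrop 7→Outcrop 9) = (-19600, 30300, 513400).
So ∂z/∂x = −n_x/n_z = 0.03818 and ∂z/∂y = −n_y/n_z = −0.05902.
Gradient magnitude |∇z| = √(a² + b²) = √(0.00146 + 0.00348) = 0.07029.
True dip = arctan(0.07029) = 4.0°, dipping toward NNW (azimuth ≈ 327°).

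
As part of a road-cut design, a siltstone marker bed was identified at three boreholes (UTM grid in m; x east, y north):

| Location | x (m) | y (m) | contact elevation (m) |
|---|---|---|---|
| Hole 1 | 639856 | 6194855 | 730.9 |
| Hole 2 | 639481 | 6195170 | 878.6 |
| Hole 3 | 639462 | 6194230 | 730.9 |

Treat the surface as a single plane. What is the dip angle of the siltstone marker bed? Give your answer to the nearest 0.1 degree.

16.9°

Let the plane be z = a·x + b·y + c.
Hole 2−Hole 1: −375a + 315b = 147.7;  Hole 3−Hole 1: −394a − 625b = 0.
Solving gives a = −0.25751, b = 0.16233.
Gradient magnitude |∇z| = √(a² + b²) = √(0.06631 + 0.02635) = 0.30440.
True dip = arctan(0.30440) = 16.9°, dipping toward ESE (azimuth ≈ 122°).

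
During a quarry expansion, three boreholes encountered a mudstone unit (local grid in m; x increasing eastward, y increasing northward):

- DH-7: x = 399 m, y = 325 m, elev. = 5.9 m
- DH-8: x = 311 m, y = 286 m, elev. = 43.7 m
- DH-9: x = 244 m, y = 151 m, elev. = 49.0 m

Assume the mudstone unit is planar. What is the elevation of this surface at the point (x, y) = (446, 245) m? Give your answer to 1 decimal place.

-36.8 m

Let the plane be z = a·x + b·y + c.
DH-8−DH-7: −88a − 39b = 37.8;  DH-9−DH-7: −155a − 174b = 43.1.
Solving gives a = −0.52836, b = 0.22296.
Then c = 5.9 − a·399 − b·325 = 144.25.
At (446, 245): z = −235.6 + 54.6 + 144.25 = -36.8 m.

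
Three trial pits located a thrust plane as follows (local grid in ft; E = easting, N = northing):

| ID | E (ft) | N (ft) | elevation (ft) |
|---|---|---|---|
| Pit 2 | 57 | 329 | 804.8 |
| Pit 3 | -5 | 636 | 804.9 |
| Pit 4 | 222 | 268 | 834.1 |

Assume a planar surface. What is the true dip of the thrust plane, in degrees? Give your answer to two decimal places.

11.09°

Let the plane be z = a·E + b·N + c.
Pit 3−Pit 2: −62a + 307b = 0.1;  Pit 4−Pit 2: 165a − 61b = 29.3.
Solving gives a = 0.19203, b = 0.03911.
Gradient magnitude |∇z| = √(a² + b²) = √(0.03688 + 0.00153) = 0.19598.
True dip = arctan(0.19598) = 11.09°, dipping toward WSW (azimuth ≈ 258°).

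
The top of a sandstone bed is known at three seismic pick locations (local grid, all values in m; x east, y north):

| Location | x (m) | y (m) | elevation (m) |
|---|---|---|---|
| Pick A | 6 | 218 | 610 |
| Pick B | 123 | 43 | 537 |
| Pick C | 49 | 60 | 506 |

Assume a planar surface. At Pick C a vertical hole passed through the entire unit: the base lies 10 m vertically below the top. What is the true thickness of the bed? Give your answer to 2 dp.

Two edge vectors: Pick A→Pick B = (117, -175, -73), Pick A→Pick C = (43, -158, -104).
Normal n = (Pick A→Pick B) × (Pick A→Pick C) = (6666, 9029, -10961).
So ∂z/∂x = −n_x/n_z = 0.60816 and ∂z/∂y = −n_y/n_z = 0.82374.
|∇z| = √(a²+b²) = 1.02391, so dip δ = arctan(1.02391) = 45.68°.
True thickness = vertical thickness × cos δ = 10 × cos 45.68° = 6.99 m.

6.99 m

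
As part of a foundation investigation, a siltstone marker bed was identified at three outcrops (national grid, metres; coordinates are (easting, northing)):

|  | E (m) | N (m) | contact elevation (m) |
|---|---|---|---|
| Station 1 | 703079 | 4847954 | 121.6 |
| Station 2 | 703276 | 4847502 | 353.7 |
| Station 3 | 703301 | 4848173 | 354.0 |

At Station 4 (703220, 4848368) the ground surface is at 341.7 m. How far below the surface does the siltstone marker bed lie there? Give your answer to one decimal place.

83.5 m

Two edge vectors: Station 1→Station 2 = (197, -452, 232.1), Station 1→Station 3 = (222, 219, 232.4).
Normal n = (Station 1→Station 2) × (Station 1→Station 3) = (-155874.7, 5743.4, 143487).
So ∂z/∂E = −n_x/n_z = 1.086333257 and ∂z/∂N = −n_y/n_z = −0.040027320.
Intercept c from Station 1: 121.6 − 763778.10 + 194050.60 = −569605.90.
At (703220, 4848368): z_contact = 763931.27 − 194067.18 − 569605.90 = 258.20 m.
Depth below ground = 341.7 − 258.20 = 83.5 m.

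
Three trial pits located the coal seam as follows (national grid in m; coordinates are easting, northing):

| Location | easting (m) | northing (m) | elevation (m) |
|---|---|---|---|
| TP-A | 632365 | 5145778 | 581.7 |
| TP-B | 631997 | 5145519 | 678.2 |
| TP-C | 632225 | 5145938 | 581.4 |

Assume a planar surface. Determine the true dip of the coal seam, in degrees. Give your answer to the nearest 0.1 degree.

12.2°

Let the plane be z = a·easting + b·northing + c.
TP-B−TP-A: −368a − 259b = 96.5;  TP-C−TP-A: −140a + 160b = −0.3.
Solving gives a = −0.16147, b = −0.14316.
Gradient magnitude |∇z| = √(a² + b²) = √(0.02607 + 0.02050) = 0.21580.
True dip = arctan(0.21580) = 12.2°, dipping toward NE (azimuth ≈ 048°).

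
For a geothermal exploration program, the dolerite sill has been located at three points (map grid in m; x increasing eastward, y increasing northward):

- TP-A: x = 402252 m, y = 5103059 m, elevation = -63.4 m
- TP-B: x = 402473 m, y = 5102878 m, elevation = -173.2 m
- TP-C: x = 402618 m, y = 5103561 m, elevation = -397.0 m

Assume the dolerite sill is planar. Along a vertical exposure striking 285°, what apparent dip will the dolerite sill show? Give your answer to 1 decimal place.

30.1°

Let the plane be z = a·x + b·y + c.
TP-B−TP-A: 221a − 181b = −109.8;  TP-C−TP-A: 366a + 502b = −333.6.
Solving gives a = −0.65186, b = −0.18928.
Unit vector along 285° is (sin 285°, cos 285°) = (-0.9659, 0.2588).
Slope in that direction = a·(-0.9659) + b·(0.2588) = 0.58066.
Apparent dip = arctan|0.58066| = 30.1° (true dip is 34.2°, so apparent ≤ true as expected).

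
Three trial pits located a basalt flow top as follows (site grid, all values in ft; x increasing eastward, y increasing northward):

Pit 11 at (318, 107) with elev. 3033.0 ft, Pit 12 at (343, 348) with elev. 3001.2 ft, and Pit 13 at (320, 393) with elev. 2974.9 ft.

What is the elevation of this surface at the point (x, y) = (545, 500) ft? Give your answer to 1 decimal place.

3118.2 ft

Let the plane be z = a·x + b·y + c.
Pit 12−Pit 11: 25a + 241b = −31.8;  Pit 13−Pit 11: 2a + 286b = −58.1.
Solving gives a = 0.73595, b = −0.20829.
Then c = 3033 − a·318 − b·107 = 2821.26.
At (545, 500): z = 401.1 − 104.1 + 2821.26 = 3118.2 ft.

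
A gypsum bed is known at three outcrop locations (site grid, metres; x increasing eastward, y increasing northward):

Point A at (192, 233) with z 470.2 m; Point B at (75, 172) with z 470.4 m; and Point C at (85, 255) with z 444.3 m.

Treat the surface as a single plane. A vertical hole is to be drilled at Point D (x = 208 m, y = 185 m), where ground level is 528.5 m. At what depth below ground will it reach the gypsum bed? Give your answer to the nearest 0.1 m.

39.4 m

Let the plane be z = a·x + b·y + c.
Point B−Point A: −117a − 61b = 0.2;  Point C−Point A: −107a + 22b = −25.9.
Solving gives a = 0.17311, b = −0.33531.
Then c = 470.2 − a·192 − b·233 = 515.09.
At (208, 185): z_contact = 36.01 − 62.03 + 515.09 = 489.06 m.
Depth below ground = 528.5 − 489.06 = 39.4 m.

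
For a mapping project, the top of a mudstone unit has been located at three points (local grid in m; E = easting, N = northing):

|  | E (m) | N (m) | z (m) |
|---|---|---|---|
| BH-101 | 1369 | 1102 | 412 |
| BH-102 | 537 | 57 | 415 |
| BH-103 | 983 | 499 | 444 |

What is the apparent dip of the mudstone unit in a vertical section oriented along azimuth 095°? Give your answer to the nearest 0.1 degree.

Let the plane be z = a·E + b·N + c.
BH-102−BH-101: −832a − 1045b = 3;  BH-103−BH-101: −386a − 603b = 32.
Solving gives a = 0.32170, b = −0.25900.
Unit vector along 095° is (sin 95°, cos 95°) = (0.9962, -0.0872).
Slope in that direction = a·(0.9962) + b·(-0.0872) = 0.34304.
Apparent dip = arctan|0.34304| = 18.9° (true dip is 22.4°, so apparent ≤ true as expected).

18.9°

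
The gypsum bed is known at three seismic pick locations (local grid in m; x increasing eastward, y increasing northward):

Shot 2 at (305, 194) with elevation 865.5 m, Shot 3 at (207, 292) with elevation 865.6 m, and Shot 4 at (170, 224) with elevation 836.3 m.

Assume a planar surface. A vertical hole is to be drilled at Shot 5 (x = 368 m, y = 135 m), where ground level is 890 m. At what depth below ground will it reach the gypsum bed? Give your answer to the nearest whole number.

Two edge vectors: Shot 2→Shot 3 = (-98, 98, 0.1), Shot 2→Shot 4 = (-135, 30, -29.2).
Normal n = (Shot 2→Shot 3) × (Shot 2→Shot 4) = (-2864.6, -2875.1, 10290).
So ∂z/∂x = −n_x/n_z = 0.27839 and ∂z/∂y = −n_y/n_z = 0.27941.
Intercept c from Shot 2: 865.5 − 84.91 − 54.20 = 726.39.
At (368, 135): z_contact = 102.4 + 37.7 + 726.39 = 866.6 m.
Depth below ground = 890 − 866.6 = 23 m.

23 m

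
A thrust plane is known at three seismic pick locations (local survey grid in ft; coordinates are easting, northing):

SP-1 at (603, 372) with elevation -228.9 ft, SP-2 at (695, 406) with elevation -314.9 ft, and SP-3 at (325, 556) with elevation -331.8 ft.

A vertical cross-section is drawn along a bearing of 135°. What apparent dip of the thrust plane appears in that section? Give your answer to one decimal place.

Two edge vectors: SP-1→SP-2 = (92, 34, -86), SP-1→SP-3 = (-278, 184, -102.9).
Normal n = (SP-1→SP-2) × (SP-1→SP-3) = (12325.4, 33374.8, 26380).
So ∂z/∂easting = −n_x/n_z = −0.46723 and ∂z/∂northing = −n_y/n_z = −1.26516.
Unit vector along 135° is (sin 135°, cos 135°) = (0.7071, -0.7071).
Slope in that direction = a·(0.7071) + b·(-0.7071) = 0.56422.
Apparent dip = arctan|0.56422| = 29.4° (true dip is 53.4°, so apparent ≤ true as expected).

29.4°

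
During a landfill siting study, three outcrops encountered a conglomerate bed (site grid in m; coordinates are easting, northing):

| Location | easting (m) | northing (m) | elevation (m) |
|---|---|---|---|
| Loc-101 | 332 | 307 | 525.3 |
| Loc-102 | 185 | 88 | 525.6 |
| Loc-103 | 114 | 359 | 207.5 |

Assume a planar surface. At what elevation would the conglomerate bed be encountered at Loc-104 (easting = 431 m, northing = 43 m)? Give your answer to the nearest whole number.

873 m

Let the plane be z = a·easting + b·northing + c.
Loc-102−Loc-101: −147a − 219b = 0.3;  Loc-103−Loc-101: −218a + 52b = −317.8.
Solving gives a = 1.25632, b = −0.84465.
Then c = 525.3 − a·332 − b·307 = 367.51.
At (431, 43): z = 541.5 − 36.3 + 367.51 = 872.7 m.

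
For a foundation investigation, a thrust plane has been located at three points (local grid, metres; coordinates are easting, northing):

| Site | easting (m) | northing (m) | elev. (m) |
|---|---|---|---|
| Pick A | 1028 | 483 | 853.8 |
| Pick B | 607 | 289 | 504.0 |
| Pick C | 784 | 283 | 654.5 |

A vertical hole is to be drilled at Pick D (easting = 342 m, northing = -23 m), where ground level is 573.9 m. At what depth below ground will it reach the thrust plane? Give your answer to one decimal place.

Two edge vectors: Pick A→Pick B = (-421, -194, -349.8), Pick A→Pick C = (-244, -200, -199.3).
Normal n = (Pick A→Pick B) × (Pick A→Pick C) = (-31295.8, 1445.9, 36864).
So ∂z/∂easting = −n_x/n_z = 0.848953 and ∂z/∂northing = −n_y/n_z = −0.039223.
Intercept c from Pick A: 853.8 − 872.72 + 18.94 = 0.02.
At (342, -23): z_contact = 290.34 + 0.90 + 0.02 = 291.26 m.
Depth below ground = 573.9 − 291.26 = 282.6 m.

282.6 m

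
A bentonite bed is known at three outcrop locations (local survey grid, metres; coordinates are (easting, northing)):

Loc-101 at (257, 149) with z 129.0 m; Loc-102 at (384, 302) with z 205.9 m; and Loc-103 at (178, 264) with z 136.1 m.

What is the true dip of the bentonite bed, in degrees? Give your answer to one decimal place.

21.3°

Two edge vectors: Loc-101→Loc-102 = (127, 153, 76.9), Loc-101→Loc-103 = (-79, 115, 7.1).
Normal n = (Loc-101→Loc-102) × (Loc-101→Loc-103) = (-7757.2, -6976.8, 26692).
So ∂z/∂E = −n_x/n_z = 0.29062 and ∂z/∂N = −n_y/n_z = 0.26138.
Gradient magnitude |∇z| = √(a² + b²) = √(0.08446 + 0.06832) = 0.39087.
True dip = arctan(0.39087) = 21.3°, dipping toward SW (azimuth ≈ 228°).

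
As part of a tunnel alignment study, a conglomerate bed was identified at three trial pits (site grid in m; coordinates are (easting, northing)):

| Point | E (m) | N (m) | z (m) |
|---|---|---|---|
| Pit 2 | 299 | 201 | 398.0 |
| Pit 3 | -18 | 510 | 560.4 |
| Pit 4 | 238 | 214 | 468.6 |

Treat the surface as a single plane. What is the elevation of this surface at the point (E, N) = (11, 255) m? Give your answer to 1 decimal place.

Let the plane be z = a·E + b·N + c.
Pit 3−Pit 2: −317a + 309b = 162.4;  Pit 4−Pit 2: −61a + 13b = 70.6.
Solving gives a = −1.33787, b = −0.84694.
Then c = 398 − a·299 − b·201 = 968.26.
At (11, 255): z = −14.7 − 216.0 + 968.26 = 737.6 m.

737.6 m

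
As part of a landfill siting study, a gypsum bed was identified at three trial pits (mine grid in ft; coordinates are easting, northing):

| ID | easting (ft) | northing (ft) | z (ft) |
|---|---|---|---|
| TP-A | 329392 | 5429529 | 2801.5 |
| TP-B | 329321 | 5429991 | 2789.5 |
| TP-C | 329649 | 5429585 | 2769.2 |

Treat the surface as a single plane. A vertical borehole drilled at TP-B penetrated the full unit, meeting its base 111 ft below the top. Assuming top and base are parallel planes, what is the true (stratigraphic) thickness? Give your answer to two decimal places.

110.15 ft

Let the plane be z = a·easting + b·northing + c.
TP-B−TP-A: −71a + 462b = −12;  TP-C−TP-A: 257a + 56b = −32.3.
Solving gives a = −0.11613, b = −0.04382.
|∇z| = √(a²+b²) = 0.12413, so dip δ = arctan(0.12413) = 7.08°.
True thickness = vertical thickness × cos δ = 111 × cos 7.08° = 110.15 ft.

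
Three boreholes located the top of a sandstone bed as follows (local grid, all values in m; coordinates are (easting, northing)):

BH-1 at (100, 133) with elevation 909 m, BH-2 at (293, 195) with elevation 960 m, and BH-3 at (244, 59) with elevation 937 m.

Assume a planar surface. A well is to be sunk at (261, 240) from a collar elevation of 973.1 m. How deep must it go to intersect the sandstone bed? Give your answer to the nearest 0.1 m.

16.9 m

Let the plane be z = a·E + b·N + c.
BH-2−BH-1: 193a + 62b = 51;  BH-3−BH-1: 144a − 74b = 28.
Solving gives a = 0.23740, b = 0.08358.
Then c = 909 − a·100 − b·133 = 874.14.
At (261, 240): z_contact = 61.96 + 20.06 + 874.14 = 956.16 m.
Depth below ground = 973.1 − 956.16 = 16.9 m.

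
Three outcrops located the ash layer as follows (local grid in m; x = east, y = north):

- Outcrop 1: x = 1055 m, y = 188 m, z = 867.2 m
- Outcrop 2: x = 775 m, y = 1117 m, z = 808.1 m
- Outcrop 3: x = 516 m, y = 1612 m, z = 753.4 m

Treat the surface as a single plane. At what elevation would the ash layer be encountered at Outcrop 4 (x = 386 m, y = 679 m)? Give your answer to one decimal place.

725.8 m

Two edge vectors: Outcrop 1→Outcrop 2 = (-280, 929, -59.1), Outcrop 1→Outcrop 3 = (-539, 1424, -113.8).
Normal n = (Outcrop 1→Outcrop 2) × (Outcrop 1→Outcrop 3) = (-21561.8, -9.1, 102011).
So ∂z/∂x = −n_x/n_z = 0.211367 and ∂z/∂y = −n_y/n_z = 0.000089.
Intercept c from Outcrop 1: 867.2 − 222.99 − 0.02 = 644.19.
At (386, 679): z = 81.6 + 0.1 + 644.19 = 725.8 m.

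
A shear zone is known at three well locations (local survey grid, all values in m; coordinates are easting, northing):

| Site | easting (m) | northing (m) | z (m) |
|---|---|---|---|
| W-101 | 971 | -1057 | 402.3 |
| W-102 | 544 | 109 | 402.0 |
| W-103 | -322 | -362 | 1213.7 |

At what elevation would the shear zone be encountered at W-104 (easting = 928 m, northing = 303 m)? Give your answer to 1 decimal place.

Let the plane be z = a·easting + b·northing + c.
W-102−W-101: −427a + 1166b = −0.3;  W-103−W-101: −1293a + 695b = 811.4.
Solving gives a = −0.781503, b = −0.286451.
Then c = 402.3 − a·971 − b·-1057 = 858.36.
At (928, 303): z = −725.2 − 86.8 + 858.36 = 46.3 m.

46.3 m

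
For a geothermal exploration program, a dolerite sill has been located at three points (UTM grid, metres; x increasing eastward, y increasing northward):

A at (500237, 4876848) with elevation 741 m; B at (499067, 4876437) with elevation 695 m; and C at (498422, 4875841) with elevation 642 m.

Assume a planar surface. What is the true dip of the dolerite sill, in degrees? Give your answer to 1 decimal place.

4.3°

Two edge vectors: A→B = (-1170, -411, -46), A→C = (-1815, -1007, -99).
Normal n = (A→B) × (A→C) = (-5633, -32340, 432225).
So ∂z/∂x = −n_x/n_z = 0.01303 and ∂z/∂y = −n_y/n_z = 0.07482.
Gradient magnitude |∇z| = √(a² + b²) = √(0.00017 + 0.00560) = 0.07595.
True dip = arctan(0.07595) = 4.3°, dipping toward S (azimuth ≈ 190°).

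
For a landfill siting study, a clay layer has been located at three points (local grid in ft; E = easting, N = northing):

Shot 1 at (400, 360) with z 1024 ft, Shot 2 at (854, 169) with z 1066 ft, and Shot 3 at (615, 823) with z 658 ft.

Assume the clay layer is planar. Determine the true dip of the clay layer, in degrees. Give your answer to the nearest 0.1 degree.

36.0°

Let the plane be z = a·E + b·N + c.
Shot 2−Shot 1: 454a − 191b = 42;  Shot 3−Shot 1: 215a + 463b = −366.
Solving gives a = −0.20082, b = −0.69724.
Gradient magnitude |∇z| = √(a² + b²) = √(0.04033 + 0.48615) = 0.72559.
True dip = arctan(0.72559) = 36.0°, dipping toward NNE (azimuth ≈ 016°).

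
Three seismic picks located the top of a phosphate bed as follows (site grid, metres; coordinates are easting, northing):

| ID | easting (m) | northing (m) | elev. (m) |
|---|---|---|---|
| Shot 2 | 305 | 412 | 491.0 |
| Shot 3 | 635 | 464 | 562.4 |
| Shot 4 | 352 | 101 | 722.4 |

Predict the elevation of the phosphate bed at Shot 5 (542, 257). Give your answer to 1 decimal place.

675.9 m

Let the plane be z = a·easting + b·northing + c.
Shot 3−Shot 2: 330a + 52b = 71.4;  Shot 4−Shot 2: 47a − 311b = 231.4.
Solving gives a = 0.32585, b = −0.69481.
Then c = 491 − a·305 − b·412 = 677.88.
At (542, 257): z = 176.6 − 178.6 + 677.88 = 675.9 m.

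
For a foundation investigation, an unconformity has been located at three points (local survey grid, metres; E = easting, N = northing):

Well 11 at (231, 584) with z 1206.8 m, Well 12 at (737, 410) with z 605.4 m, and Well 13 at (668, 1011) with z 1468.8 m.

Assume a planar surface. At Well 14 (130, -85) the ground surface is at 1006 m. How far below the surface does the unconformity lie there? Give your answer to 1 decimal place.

Let the plane be z = a·E + b·N + c.
Well 12−Well 11: 506a − 174b = −601.4;  Well 13−Well 11: 437a + 427b = 262.
Solving gives a = −0.723074, b = 1.353591.
Then c = 1206.8 − a·231 − b·584 = 583.33.
At (130, -85): z_contact = −94.00 − 115.06 + 583.33 = 374.28 m.
Depth below ground = 1006 − 374.28 = 631.7 m.

631.7 m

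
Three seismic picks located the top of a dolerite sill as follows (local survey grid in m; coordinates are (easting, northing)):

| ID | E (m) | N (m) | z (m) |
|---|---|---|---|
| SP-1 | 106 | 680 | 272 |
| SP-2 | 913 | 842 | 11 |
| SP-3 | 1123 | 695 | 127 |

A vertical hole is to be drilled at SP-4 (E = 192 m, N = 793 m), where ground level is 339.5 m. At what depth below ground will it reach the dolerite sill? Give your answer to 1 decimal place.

Let the plane be z = a·E + b·N + c.
SP-2−SP-1: 807a + 162b = −261;  SP-3−SP-1: 1017a + 15b = −145.
Solving gives a = −0.128235, b = −0.972309.
Then c = 272 − a·106 − b·680 = 946.76.
At (192, 793): z_contact = −24.62 − 771.04 + 946.76 = 151.10 m.
Depth below ground = 339.5 − 151.10 = 188.4 m.

188.4 m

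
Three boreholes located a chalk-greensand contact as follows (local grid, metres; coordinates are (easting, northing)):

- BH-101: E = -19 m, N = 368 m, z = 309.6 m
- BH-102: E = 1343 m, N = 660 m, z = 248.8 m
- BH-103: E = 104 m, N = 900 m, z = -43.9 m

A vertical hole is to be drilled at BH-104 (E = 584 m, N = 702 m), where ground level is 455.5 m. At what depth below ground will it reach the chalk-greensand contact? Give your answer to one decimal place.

Two edge vectors: BH-101→BH-102 = (1362, 292, -60.8), BH-101→BH-103 = (123, 532, -353.5).
Normal n = (BH-101→BH-102) × (BH-101→BH-103) = (-70876.4, 473988.6, 688668).
So ∂z/∂E = −n_x/n_z = 0.102918 and ∂z/∂N = −n_y/n_z = −0.688269.
Intercept c from BH-101: 309.6 + 1.96 + 253.28 = 564.84.
At (584, 702): z_contact = 60.10 − 483.16 + 564.84 = 141.78 m.
Depth below ground = 455.5 − 141.78 = 313.7 m.

313.7 m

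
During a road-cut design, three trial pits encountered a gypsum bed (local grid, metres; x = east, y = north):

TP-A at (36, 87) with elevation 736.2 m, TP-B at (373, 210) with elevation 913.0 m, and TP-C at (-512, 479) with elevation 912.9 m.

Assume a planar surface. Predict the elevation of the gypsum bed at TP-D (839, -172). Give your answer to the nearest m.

Let the plane be z = a·x + b·y + c.
TP-B−TP-A: 337a + 123b = 176.8;  TP-C−TP-A: −548a + 392b = 176.7.
Solving gives a = 0.23844, b = 0.78410.
Then c = 736.2 − a·36 − b·87 = 659.40.
At (839, -172): z = 200.1 − 134.9 + 659.40 = 724.6 m.

725 m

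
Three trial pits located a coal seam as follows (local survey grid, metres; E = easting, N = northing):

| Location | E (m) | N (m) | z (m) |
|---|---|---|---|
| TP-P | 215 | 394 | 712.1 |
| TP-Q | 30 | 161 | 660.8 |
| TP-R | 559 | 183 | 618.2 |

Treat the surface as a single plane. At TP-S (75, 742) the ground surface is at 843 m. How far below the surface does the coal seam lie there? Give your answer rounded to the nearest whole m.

Two edge vectors: TP-P→TP-Q = (-185, -233, -51.3), TP-P→TP-R = (344, -211, -93.9).
Normal n = (TP-P→TP-Q) × (TP-P→TP-R) = (11054.4, -35018.7, 119187).
So ∂z/∂E = −n_x/n_z = −0.09275 and ∂z/∂N = −n_y/n_z = 0.29381.
Intercept c from TP-P: 712.1 + 19.94 − 115.76 = 616.28.
At (75, 742): z_contact = −7.0 + 218.0 + 616.28 = 827.3 m.
Depth below ground = 843 − 827.3 = 16 m.

16 m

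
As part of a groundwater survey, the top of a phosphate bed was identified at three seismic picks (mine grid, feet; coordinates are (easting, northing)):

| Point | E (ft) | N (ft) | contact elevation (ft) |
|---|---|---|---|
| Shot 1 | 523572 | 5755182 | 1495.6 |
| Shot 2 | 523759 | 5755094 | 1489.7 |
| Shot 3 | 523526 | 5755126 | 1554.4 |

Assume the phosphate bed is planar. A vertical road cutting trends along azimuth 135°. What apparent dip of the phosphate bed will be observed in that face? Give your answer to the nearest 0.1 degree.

Let the plane be z = a·E + b·N + c.
Shot 2−Shot 1: 187a − 88b = −5.9;  Shot 3−Shot 1: −46a − 56b = 58.8.
Solving gives a = −0.37912, b = −0.73858.
Unit vector along 135° is (sin 135°, cos 135°) = (0.7071, -0.7071).
Slope in that direction = a·(0.7071) + b·(-0.7071) = 0.25418.
Apparent dip = arctan|0.25418| = 14.3° (true dip is 39.7°, so apparent ≤ true as expected).

14.3°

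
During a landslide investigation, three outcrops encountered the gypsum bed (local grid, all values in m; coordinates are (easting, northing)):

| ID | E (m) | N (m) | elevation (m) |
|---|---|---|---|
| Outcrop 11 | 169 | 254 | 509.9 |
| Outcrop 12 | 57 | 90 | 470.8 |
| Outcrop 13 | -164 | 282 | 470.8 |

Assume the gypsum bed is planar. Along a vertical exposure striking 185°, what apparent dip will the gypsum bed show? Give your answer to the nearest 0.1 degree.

Let the plane be z = a·E + b·N + c.
Outcrop 12−Outcrop 11: −112a − 164b = −39.1;  Outcrop 13−Outcrop 11: −333a + 28b = −39.1.
Solving gives a = 0.13000, b = 0.14963.
Unit vector along 185° is (sin 185°, cos 185°) = (-0.0872, -0.9962).
Slope in that direction = a·(-0.0872) + b·(-0.9962) = −0.16040.
Apparent dip = arctan|0.16040| = 9.1° (true dip is 11.2°, so apparent ≤ true as expected).

9.1°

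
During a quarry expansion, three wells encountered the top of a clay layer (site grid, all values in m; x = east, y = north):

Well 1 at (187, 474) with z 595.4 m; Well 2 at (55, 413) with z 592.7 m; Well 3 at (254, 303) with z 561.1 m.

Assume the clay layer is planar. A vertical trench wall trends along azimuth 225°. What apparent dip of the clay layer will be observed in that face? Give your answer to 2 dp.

4.67°

Two edge vectors: Well 1→Well 2 = (-132, -61, -2.7), Well 1→Well 3 = (67, -171, -34.3).
Normal n = (Well 1→Well 2) × (Well 1→Well 3) = (1630.6, -4708.5, 26659).
So ∂z/∂x = −n_x/n_z = −0.06117 and ∂z/∂y = −n_y/n_z = 0.17662.
Unit vector along 225° is (sin 225°, cos 225°) = (-0.7071, -0.7071).
Slope in that direction = a·(-0.7071) + b·(-0.7071) = −0.08164.
Apparent dip = arctan|0.08164| = 4.67° (true dip is 10.6°, so apparent ≤ true as expected).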